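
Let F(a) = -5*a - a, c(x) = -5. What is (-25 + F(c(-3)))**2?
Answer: 25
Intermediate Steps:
F(a) = -6*a
(-25 + F(c(-3)))**2 = (-25 - 6*(-5))**2 = (-25 + 30)**2 = 5**2 = 25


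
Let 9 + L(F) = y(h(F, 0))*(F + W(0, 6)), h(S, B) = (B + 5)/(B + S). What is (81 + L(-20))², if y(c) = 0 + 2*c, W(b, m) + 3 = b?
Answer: 27889/4 ≈ 6972.3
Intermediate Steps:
W(b, m) = -3 + b
h(S, B) = (5 + B)/(B + S)
y(c) = 2*c
L(F) = -9 + 10*(-3 + F)/F (L(F) = -9 + (2*((5 + 0)/(0 + F)))*(F + (-3 + 0)) = -9 + (2*(5/F))*(F - 3) = -9 + (2*(5/F))*(-3 + F) = -9 + (10/F)*(-3 + F) = -9 + 10*(-3 + F)/F)
(81 + L(-20))² = (81 + (-30 - 20)/(-20))² = (81 - 1/20*(-50))² = (81 + 5/2)² = (167/2)² = 27889/4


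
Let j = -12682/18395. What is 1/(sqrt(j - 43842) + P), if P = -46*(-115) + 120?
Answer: 49758475/269596592886 - 4*I*sqrt(57950449115)/134798296443 ≈ 0.00018457 - 7.1434e-6*I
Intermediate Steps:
P = 5410 (P = 5290 + 120 = 5410)
j = -12682/18395 (j = -12682*1/18395 = -12682/18395 ≈ -0.68943)
1/(sqrt(j - 43842) + P) = 1/(sqrt(-12682/18395 - 43842) + 5410) = 1/(sqrt(-806486272/18395) + 5410) = 1/(16*I*sqrt(57950449115)/18395 + 5410) = 1/(5410 + 16*I*sqrt(57950449115)/18395)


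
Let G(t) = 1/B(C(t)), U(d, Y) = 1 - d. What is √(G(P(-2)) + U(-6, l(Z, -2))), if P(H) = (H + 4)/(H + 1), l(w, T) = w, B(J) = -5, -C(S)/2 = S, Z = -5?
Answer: √170/5 ≈ 2.6077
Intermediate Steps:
C(S) = -2*S
P(H) = (4 + H)/(1 + H)
G(t) = -⅕ (G(t) = 1/(-5) = -⅕)
√(G(P(-2)) + U(-6, l(Z, -2))) = √(-⅕ + (1 - 1*(-6))) = √(-⅕ + (1 + 6)) = √(-⅕ + 7) = √(34/5) = √170/5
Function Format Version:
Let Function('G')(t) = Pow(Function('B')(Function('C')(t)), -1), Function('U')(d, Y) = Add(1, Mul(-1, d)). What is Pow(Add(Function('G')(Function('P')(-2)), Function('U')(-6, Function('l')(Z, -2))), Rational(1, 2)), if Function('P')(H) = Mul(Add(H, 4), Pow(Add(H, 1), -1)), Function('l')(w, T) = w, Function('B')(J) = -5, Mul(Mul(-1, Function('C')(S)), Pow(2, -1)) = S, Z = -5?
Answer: Mul(Rational(1, 5), Pow(170, Rational(1, 2))) ≈ 2.6077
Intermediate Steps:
Function('C')(S) = Mul(-2, S)
Function('P')(H) = Mul(Pow(Add(1, H), -1), Add(4, H)) (Function('P')(H) = Mul(Add(4, H), Pow(Add(1, H), -1)) = Mul(Pow(Add(1, H), -1), Add(4, H)))
Function('G')(t) = Rational(-1, 5) (Function('G')(t) = Pow(-5, -1) = Rational(-1, 5))
Pow(Add(Function('G')(Function('P')(-2)), Function('U')(-6, Function('l')(Z, -2))), Rational(1, 2)) = Pow(Add(Rational(-1, 5), Add(1, Mul(-1, -6))), Rational(1, 2)) = Pow(Add(Rational(-1, 5), Add(1, 6)), Rational(1, 2)) = Pow(Add(Rational(-1, 5), 7), Rational(1, 2)) = Pow(Rational(34, 5), Rational(1, 2)) = Mul(Rational(1, 5), Pow(170, Rational(1, 2)))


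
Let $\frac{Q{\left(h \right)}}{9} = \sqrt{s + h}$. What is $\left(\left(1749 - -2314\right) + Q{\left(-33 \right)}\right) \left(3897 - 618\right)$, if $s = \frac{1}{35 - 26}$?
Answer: $13322577 + 19674 i \sqrt{74} \approx 1.3323 \cdot 10^{7} + 1.6924 \cdot 10^{5} i$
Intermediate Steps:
$s = \frac{1}{9} \approx 0.11111$
$Q{\left(h \right)} = 9 \sqrt{\frac{1}{9} + h}$
$\left(\left(1749 - -2314\right) + Q{\left(-33 \right)}\right) \left(3897 - 618\right) = \left(\left(1749 - -2314\right) + 3 \sqrt{1 + 9 \left(-33\right)}\right) \left(3897 - 618\right) = \left(\left(1749 + 2314\right) + 3 \sqrt{1 - 297}\right) 3279 = \left(4063 + 3 \sqrt{-296}\right) 3279 = \left(4063 + 3 \cdot 2 i \sqrt{74}\right) 3279 = \left(4063 + 6 i \sqrt{74}\right) 3279 = 13322577 + 19674 i \sqrt{74}$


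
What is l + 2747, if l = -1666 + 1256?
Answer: 2337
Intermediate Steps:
l = -410
l + 2747 = -410 + 2747 = 2337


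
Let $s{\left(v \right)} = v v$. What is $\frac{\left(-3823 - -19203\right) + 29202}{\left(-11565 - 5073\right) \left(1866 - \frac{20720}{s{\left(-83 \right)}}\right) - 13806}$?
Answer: $- \frac{153562699}{106814881893} \approx -0.0014377$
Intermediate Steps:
$s{\left(v \right)} = v^{2}$
$\frac{\left(-3823 - -19203\right) + 29202}{\left(-11565 - 5073\right) \left(1866 - \frac{20720}{s{\left(-83 \right)}}\right) - 13806} = \frac{\left(-3823 - -19203\right) + 29202}{\left(-11565 - 5073\right) \left(1866 - \frac{20720}{\left(-83\right)^{2}}\right) - 13806} = \frac{\left(-3823 + 19203\right) + 29202}{- 16638 \left(1866 - \frac{20720}{6889}\right) - 13806} = \frac{15380 + 29202}{- 16638 \left(1866 - \frac{20720}{6889}\right) - 13806} = \frac{44582}{- 16638 \left(1866 - \frac{20720}{6889}\right) - 13806} = \frac{44582}{\left(-16638\right) \frac{12834154}{6889} - 13806} = \frac{44582}{- \frac{213534654252}{6889} - 13806} = \frac{44582}{- \frac{213629763786}{6889}} = 44582 \left(- \frac{6889}{213629763786}\right) = - \frac{153562699}{106814881893}$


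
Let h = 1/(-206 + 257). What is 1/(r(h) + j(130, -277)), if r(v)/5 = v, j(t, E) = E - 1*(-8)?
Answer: -51/13714 ≈ -0.0037188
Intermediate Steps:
h = 1/51 ≈ 0.019608
j(t, E) = 8 + E (j(t, E) = E + 8 = 8 + E)
r(v) = 5*v
1/(r(h) + j(130, -277)) = 1/(5*(1/51) + (8 - 277)) = 1/(5/51 - 269) = 1/(-13714/51) = -51/13714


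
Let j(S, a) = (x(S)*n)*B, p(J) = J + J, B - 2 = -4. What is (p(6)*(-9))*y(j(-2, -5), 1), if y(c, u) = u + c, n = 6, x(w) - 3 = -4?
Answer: -1404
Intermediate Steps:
B = -2 (B = 2 - 4 = -2)
p(J) = 2*J
x(w) = -1 (x(w) = 3 - 4 = -1)
j(S, a) = 12 (j(S, a) = -1*6*(-2) = -6*(-2) = 12)
y(c, u) = c + u
(p(6)*(-9))*y(j(-2, -5), 1) = ((2*6)*(-9))*(12 + 1) = (12*(-9))*13 = -108*13 = -1404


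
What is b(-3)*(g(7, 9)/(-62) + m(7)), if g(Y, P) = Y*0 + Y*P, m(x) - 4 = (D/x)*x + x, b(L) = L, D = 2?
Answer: -2229/62 ≈ -35.952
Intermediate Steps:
m(x) = 6 + x (m(x) = 4 + ((2/x)*x + x) = 4 + (2 + x) = 6 + x)
g(Y, P) = P*Y (g(Y, P) = 0 + P*Y = P*Y)
b(-3)*(g(7, 9)/(-62) + m(7)) = -3*((9*7)/(-62) + (6 + 7)) = -3*(63*(-1/62) + 13) = -3*(-63/62 + 13) = -3*743/62 = -2229/62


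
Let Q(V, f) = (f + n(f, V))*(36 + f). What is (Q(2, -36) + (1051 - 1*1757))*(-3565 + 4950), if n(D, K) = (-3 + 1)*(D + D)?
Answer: -977810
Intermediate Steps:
n(D, K) = -4*D
Q(V, f) = -3*f*(36 + f) (Q(V, f) = (f - 4*f)*(36 + f) = (-3*f)*(36 + f) = -3*f*(36 + f))
(Q(2, -36) + (1051 - 1*1757))*(-3565 + 4950) = (3*(-36)*(-36 - 1*(-36)) + (1051 - 1*1757))*(-3565 + 4950) = (3*(-36)*(-36 + 36) + (1051 - 1757))*1385 = (3*(-36)*0 - 706)*1385 = (0 - 706)*1385 = -706*1385 = -977810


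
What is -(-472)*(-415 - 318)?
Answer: -345976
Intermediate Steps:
-(-472)*(-415 - 318) = -(-472)*(-733) = -1*345976 = -345976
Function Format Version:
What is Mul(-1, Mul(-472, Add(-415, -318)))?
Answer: -345976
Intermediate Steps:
Mul(-1, Mul(-472, Add(-415, -318))) = Mul(-1, Mul(-472, -733)) = Mul(-1, 345976) = -345976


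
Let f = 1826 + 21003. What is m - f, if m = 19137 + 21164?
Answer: 17472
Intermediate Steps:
m = 40301
f = 22829
m - f = 40301 - 1*22829 = 40301 - 22829 = 17472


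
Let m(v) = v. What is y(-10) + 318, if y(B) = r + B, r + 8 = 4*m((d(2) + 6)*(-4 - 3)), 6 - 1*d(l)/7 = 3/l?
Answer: -750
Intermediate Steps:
d(l) = 42 - 21/l
r = -1058 (r = -8 + 4*(((42 - 21/2) + 6)*(-4 - 3)) = -8 + 4*(((42 - 21*½) + 6)*(-7)) = -8 + 4*(((42 - 21/2) + 6)*(-7)) = -8 + 4*((63/2 + 6)*(-7)) = -8 + 4*((75/2)*(-7)) = -8 + 4*(-525/2) = -8 - 1050 = -1058)
y(B) = -1058 + B
y(-10) + 318 = (-1058 - 10) + 318 = -1068 + 318 = -750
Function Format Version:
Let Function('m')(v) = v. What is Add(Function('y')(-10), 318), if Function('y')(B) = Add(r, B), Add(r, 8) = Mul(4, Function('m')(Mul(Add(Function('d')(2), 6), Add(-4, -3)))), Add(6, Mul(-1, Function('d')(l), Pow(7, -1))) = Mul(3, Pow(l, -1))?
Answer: -750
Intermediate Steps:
Function('d')(l) = Add(42, Mul(-21, Pow(l, -1))) (Function('d')(l) = Add(42, Mul(-7, Mul(3, Pow(l, -1)))) = Add(42, Mul(-21, Pow(l, -1))))
r = -1058 (r = Add(-8, Mul(4, Mul(Add(Add(42, Mul(-21, Pow(2, -1))), 6), Add(-4, -3)))) = Add(-8, Mul(4, Mul(Add(Add(42, Mul(-21, Rational(1, 2))), 6), -7))) = Add(-8, Mul(4, Mul(Add(Add(42, Rational(-21, 2)), 6), -7))) = Add(-8, Mul(4, Mul(Add(Rational(63, 2), 6), -7))) = Add(-8, Mul(4, Mul(Rational(75, 2), -7))) = Add(-8, Mul(4, Rational(-525, 2))) = Add(-8, -1050) = -1058)
Function('y')(B) = Add(-1058, B)
Add(Function('y')(-10), 318) = Add(Add(-1058, -10), 318) = Add(-1068, 318) = -750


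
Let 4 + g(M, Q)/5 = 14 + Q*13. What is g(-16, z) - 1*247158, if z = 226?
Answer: -232418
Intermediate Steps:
g(M, Q) = 50 + 65*Q (g(M, Q) = -20 + 5*(14 + Q*13) = -20 + 5*(14 + 13*Q) = -20 + (70 + 65*Q) = 50 + 65*Q)
g(-16, z) - 1*247158 = (50 + 65*226) - 1*247158 = (50 + 14690) - 247158 = 14740 - 247158 = -232418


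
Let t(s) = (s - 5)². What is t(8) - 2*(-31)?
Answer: 71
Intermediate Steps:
t(s) = (-5 + s)²
t(8) - 2*(-31) = (-5 + 8)² - 2*(-31) = 3² + 62 = 9 + 62 = 71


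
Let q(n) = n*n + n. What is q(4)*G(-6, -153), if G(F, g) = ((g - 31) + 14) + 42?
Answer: -2560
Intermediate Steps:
G(F, g) = 25 + g (G(F, g) = ((-31 + g) + 14) + 42 = (-17 + g) + 42 = 25 + g)
q(n) = n + n**2 (q(n) = n**2 + n = n + n**2)
q(4)*G(-6, -153) = (4*(1 + 4))*(25 - 153) = (4*5)*(-128) = 20*(-128) = -2560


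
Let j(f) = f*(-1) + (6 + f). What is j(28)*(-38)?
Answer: -228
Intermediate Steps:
j(f) = 6 (j(f) = -f + (6 + f) = 6)
j(28)*(-38) = 6*(-38) = -228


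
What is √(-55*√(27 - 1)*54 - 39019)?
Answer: √(-39019 - 2970*√26) ≈ 232.73*I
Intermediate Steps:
√(-55*√(27 - 1)*54 - 39019) = √(-55*√26*54 - 39019) = √(-2970*√26 - 39019) = √(-39019 - 2970*√26)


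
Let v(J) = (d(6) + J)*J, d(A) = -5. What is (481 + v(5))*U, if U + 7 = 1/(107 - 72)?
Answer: -117364/35 ≈ -3353.3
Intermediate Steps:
U = -244/35 (U = -7 + 1/(107 - 72) = -7 + 1/35 = -244/35 ≈ -6.9714)
v(J) = J*(-5 + J) (v(J) = (-5 + J)*J = J*(-5 + J))
(481 + v(5))*U = (481 + 5*(-5 + 5))*(-244/35) = (481 + 5*0)*(-244/35) = (481 + 0)*(-244/35) = 481*(-244/35) = -117364/35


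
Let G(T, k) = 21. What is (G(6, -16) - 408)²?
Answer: 149769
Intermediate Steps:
(G(6, -16) - 408)² = (21 - 408)² = (-387)² = 149769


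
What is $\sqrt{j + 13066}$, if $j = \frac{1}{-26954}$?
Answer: $\frac{\sqrt{9492685676702}}{26954} \approx 114.31$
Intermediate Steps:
$j = - \frac{1}{26954} \approx -3.71 \cdot 10^{-5}$
$\sqrt{j + 13066} = \sqrt{- \frac{1}{26954} + 13066} = \sqrt{\frac{352180963}{26954}} = \frac{\sqrt{9492685676702}}{26954}$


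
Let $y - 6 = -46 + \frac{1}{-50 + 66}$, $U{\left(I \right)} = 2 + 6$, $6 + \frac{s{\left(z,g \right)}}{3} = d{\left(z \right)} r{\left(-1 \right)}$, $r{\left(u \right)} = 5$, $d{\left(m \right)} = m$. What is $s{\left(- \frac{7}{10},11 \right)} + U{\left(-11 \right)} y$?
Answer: $-348$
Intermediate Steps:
$s{\left(z,g \right)} = -18 + 15 z$ ($s{\left(z,g \right)} = -18 + 3 z 5 = -18 + 3 \cdot 5 z = -18 + 15 z$)
$U{\left(I \right)} = 8$
$y = - \frac{639}{16}$ ($y = 6 - \left(46 - \frac{1}{-50 + 66}\right) = 6 - \left(46 - \frac{1}{16}\right) = 6 + \left(-46 + \frac{1}{16}\right) = 6 - \frac{735}{16} = - \frac{639}{16} \approx -39.938$)
$s{\left(- \frac{7}{10},11 \right)} + U{\left(-11 \right)} y = \left(-18 + 15 \left(- \frac{7}{10}\right)\right) + 8 \left(- \frac{639}{16}\right) = \left(-18 + 15 \left(\left(-7\right) \frac{1}{10}\right)\right) - \frac{639}{2} = \left(-18 + 15 \left(- \frac{7}{10}\right)\right) - \frac{639}{2} = \left(-18 - \frac{21}{2}\right) - \frac{639}{2} = - \frac{57}{2} - \frac{639}{2} = -348$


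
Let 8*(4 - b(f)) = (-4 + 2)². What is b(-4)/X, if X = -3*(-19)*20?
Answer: 7/2280 ≈ 0.0030702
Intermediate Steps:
b(f) = 7/2 (b(f) = 4 - (-4 + 2)²/8 = 4 - ⅛*(-2)² = 4 - ⅛*4 = 4 - ½ = 7/2)
X = 1140 (X = 57*20 = 1140)
b(-4)/X = (7/2)/1140 = (7/2)*(1/1140) = 7/2280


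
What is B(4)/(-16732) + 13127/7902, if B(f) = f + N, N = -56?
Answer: 55012967/33054066 ≈ 1.6643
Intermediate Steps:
B(f) = -56 + f (B(f) = f - 56 = -56 + f)
B(4)/(-16732) + 13127/7902 = (-56 + 4)/(-16732) + 13127/7902 = -52*(-1/16732) + 13127*(1/7902) = 13/4183 + 13127/7902 = 55012967/33054066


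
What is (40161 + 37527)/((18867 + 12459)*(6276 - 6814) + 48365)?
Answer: -77688/16805023 ≈ -0.0046229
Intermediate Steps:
(40161 + 37527)/((18867 + 12459)*(6276 - 6814) + 48365) = 77688/(31326*(-538) + 48365) = 77688/(-16853388 + 48365) = 77688/(-16805023) = 77688*(-1/16805023) = -77688/16805023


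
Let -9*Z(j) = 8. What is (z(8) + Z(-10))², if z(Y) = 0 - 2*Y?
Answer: 23104/81 ≈ 285.23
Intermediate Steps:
Z(j) = -8/9 (Z(j) = -⅑*8 = -8/9)
z(Y) = -2*Y
(z(8) + Z(-10))² = (-2*8 - 8/9)² = (-16 - 8/9)² = (-152/9)² = 23104/81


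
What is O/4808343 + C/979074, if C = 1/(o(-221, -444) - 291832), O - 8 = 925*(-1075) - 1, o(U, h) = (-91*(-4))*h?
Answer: -147152923080016093/711569285831429712 ≈ -0.20680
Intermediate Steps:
o(U, h) = 364*h
O = -994368 (O = 8 + (925*(-1075) - 1) = 8 + (-994375 - 1) = 8 - 994376 = -994368)
C = -1/453448 (C = 1/(364*(-444) - 291832) = 1/(-161616 - 291832) = 1/(-453448) = -1/453448 ≈ -2.2053e-6)
O/4808343 + C/979074 = -994368/4808343 - 1/453448/979074 = -994368*1/4808343 - 1/453448*1/979074 = -331456/1602781 - 1/443959147152 = -147152923080016093/711569285831429712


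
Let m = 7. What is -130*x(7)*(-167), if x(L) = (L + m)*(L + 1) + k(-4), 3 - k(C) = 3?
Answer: 2431520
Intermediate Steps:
k(C) = 0 (k(C) = 3 - 1*3 = 3 - 3 = 0)
x(L) = (1 + L)*(7 + L) (x(L) = (L + 7)*(L + 1) + 0 = (7 + L)*(1 + L) + 0 = (1 + L)*(7 + L) + 0 = (1 + L)*(7 + L))
-130*x(7)*(-167) = -130*(7 + 7**2 + 8*7)*(-167) = -130*(7 + 49 + 56)*(-167) = -130*112*(-167) = -14560*(-167) = 2431520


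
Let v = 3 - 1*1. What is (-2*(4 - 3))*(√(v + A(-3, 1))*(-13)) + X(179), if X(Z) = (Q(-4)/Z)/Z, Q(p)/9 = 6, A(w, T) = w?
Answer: 54/32041 + 26*I ≈ 0.0016853 + 26.0*I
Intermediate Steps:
v = 2 (v = 3 - 1 = 2)
Q(p) = 54 (Q(p) = 9*6 = 54)
X(Z) = 54/Z² (X(Z) = (54/Z)/Z = 54/Z²)
(-2*(4 - 3))*(√(v + A(-3, 1))*(-13)) + X(179) = (-2*(4 - 3))*(√(2 - 3)*(-13)) + 54/179² = (-2*1)*(√(-1)*(-13)) + 54*(1/32041) = -2*I*(-13) + 54/32041 = -(-26)*I + 54/32041 = 26*I + 54/32041 = 54/32041 + 26*I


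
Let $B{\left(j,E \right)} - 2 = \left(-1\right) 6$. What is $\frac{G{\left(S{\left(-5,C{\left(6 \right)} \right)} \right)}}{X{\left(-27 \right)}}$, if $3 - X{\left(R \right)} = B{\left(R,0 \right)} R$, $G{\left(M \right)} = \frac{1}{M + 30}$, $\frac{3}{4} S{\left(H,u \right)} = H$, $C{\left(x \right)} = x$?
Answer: $- \frac{1}{2450} \approx -0.00040816$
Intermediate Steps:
$S{\left(H,u \right)} = \frac{4 H}{3}$
$B{\left(j,E \right)} = -4$ ($B{\left(j,E \right)} = 2 - 6 = -4$)
$G{\left(M \right)} = \frac{1}{30 + M}$
$X{\left(R \right)} = 3 + 4 R$ ($X{\left(R \right)} = 3 - - 4 R = 3 + 4 R$)
$\frac{G{\left(S{\left(-5,C{\left(6 \right)} \right)} \right)}}{X{\left(-27 \right)}} = \frac{1}{\left(30 + \frac{4}{3} \left(-5\right)\right) \left(3 + 4 \left(-27\right)\right)} = \frac{1}{\left(30 - \frac{20}{3}\right) \left(3 - 108\right)} = \frac{1}{\frac{70}{3} \left(-105\right)} = \frac{3}{70} \left(- \frac{1}{105}\right) = - \frac{1}{2450}$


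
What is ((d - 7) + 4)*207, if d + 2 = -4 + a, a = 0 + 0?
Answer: -1863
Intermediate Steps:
a = 0
d = -6 (d = -2 + (-4 + 0) = -2 - 4 = -6)
((d - 7) + 4)*207 = ((-6 - 7) + 4)*207 = (-13 + 4)*207 = -9*207 = -1863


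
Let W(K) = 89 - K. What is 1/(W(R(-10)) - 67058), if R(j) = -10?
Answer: -1/66959 ≈ -1.4935e-5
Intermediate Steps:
1/(W(R(-10)) - 67058) = 1/((89 - 1*(-10)) - 67058) = 1/((89 + 10) - 67058) = 1/(99 - 67058) = 1/(-66959) = -1/66959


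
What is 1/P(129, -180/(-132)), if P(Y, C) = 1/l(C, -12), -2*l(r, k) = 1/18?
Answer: -1/36 ≈ -0.027778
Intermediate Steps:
l(r, k) = -1/36 (l(r, k) = -1/(2*18) = -1/2*1/18 = -1/36)
P(Y, C) = -36 (P(Y, C) = 1/(-1/36) = -36)
1/P(129, -180/(-132)) = 1/(-36) = -1/36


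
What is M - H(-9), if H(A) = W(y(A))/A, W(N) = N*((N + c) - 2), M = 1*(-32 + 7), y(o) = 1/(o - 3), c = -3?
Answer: -32339/1296 ≈ -24.953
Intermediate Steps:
y(o) = 1/(-3 + o)
M = -25 (M = 1*(-25) = -25)
W(N) = N*(-5 + N) (W(N) = N*((N - 3) - 2) = N*((-3 + N) - 2) = N*(-5 + N))
H(A) = (-5 + 1/(-3 + A))/(A*(-3 + A)) (H(A) = ((-5 + 1/(-3 + A))/(-3 + A))/A = (-5 + 1/(-3 + A))/(A*(-3 + A)))
M - H(-9) = -25 - (16 - 5*(-9))/((-9)*(-3 - 9)²) = -25 - (-1)*(16 + 45)/(9*(-12)²) = -25 - (-1)*61/(9*144) = -25 - 1*(-61/1296) = -25 + 61/1296 = -32339/1296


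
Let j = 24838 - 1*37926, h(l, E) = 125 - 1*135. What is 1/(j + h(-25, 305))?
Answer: -1/13098 ≈ -7.6347e-5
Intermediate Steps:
h(l, E) = -10 (h(l, E) = 125 - 135 = -10)
j = -13088 (j = 24838 - 37926 = -13088)
1/(j + h(-25, 305)) = 1/(-13088 - 10) = 1/(-13098) = -1/13098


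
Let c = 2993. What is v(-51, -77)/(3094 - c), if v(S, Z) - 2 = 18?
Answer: 20/101 ≈ 0.19802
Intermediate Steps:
v(S, Z) = 20 (v(S, Z) = 2 + 18 = 20)
v(-51, -77)/(3094 - c) = 20/(3094 - 1*2993) = 20/(3094 - 2993) = 20/101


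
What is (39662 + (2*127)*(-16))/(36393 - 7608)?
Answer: 11866/9595 ≈ 1.2367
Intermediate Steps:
(39662 + (2*127)*(-16))/(36393 - 7608) = (39662 + 254*(-16))/28785 = (39662 - 4064)*(1/28785) = 35598*(1/28785) = 11866/9595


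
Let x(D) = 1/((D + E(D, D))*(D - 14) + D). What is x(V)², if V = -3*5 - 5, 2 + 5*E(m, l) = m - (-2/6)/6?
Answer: 81/53042089 ≈ 1.5271e-6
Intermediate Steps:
E(m, l) = -7/18 + m/5 (E(m, l) = -⅖ + (m - (-2/6)/6)/5 = -⅖ + (m - (-2*⅙)/6)/5 = -⅖ + (m - (-1)/(3*6))/5 = -⅖ + (m - 1*(-1/18))/5 = -⅖ + (m + 1/18)/5 = -⅖ + (1/18 + m)/5 = -⅖ + (1/90 + m/5) = -7/18 + m/5)
V = -20 (V = -15 - 5 = -20)
x(D) = 1/(D + (-14 + D)*(-7/18 + 6*D/5)) (x(D) = 1/((D + (-7/18 + D/5))*(D - 14) + D) = 1/((-7/18 + 6*D/5)*(-14 + D) + D) = 1/((-14 + D)*(-7/18 + 6*D/5) + D) = 1/(D + (-14 + D)*(-7/18 + 6*D/5)))
x(V)² = (90/(490 - 1457*(-20) + 108*(-20)²))² = (90/(490 + 29140 + 108*400))² = (90/(490 + 29140 + 43200))² = (90/72830)² = (90*(1/72830))² = (9/7283)² = 81/53042089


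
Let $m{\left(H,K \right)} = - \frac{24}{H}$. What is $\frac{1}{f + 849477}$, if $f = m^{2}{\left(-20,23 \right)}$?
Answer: $\frac{25}{21236961} \approx 1.1772 \cdot 10^{-6}$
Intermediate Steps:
$f = \frac{36}{25}$ ($f = \left(- \frac{24}{-20}\right)^{2} = \left(\left(-24\right) \left(- \frac{1}{20}\right)\right)^{2} = \left(\frac{6}{5}\right)^{2} = \frac{36}{25} \approx 1.44$)
$\frac{1}{f + 849477} = \frac{1}{\frac{36}{25} + 849477} = \frac{1}{\frac{21236961}{25}} = \frac{25}{21236961}$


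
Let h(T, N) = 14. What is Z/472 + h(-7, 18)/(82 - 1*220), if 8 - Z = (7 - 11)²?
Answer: -482/4071 ≈ -0.11840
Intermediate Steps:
Z = -8 (Z = 8 - (7 - 11)² = 8 - 1*(-4)² = 8 - 1*16 = 8 - 16 = -8)
Z/472 + h(-7, 18)/(82 - 1*220) = -8/472 + 14/(82 - 1*220) = -8*1/472 + 14/(82 - 220) = -1/59 + 14/(-138) = -1/59 + 14*(-1/138) = -1/59 - 7/69 = -482/4071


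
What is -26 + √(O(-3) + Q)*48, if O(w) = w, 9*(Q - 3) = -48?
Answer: -26 + 64*I*√3 ≈ -26.0 + 110.85*I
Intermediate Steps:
Q = -7/3 (Q = 3 + (⅑)*(-48) = 3 - 16/3 = -7/3 ≈ -2.3333)
-26 + √(O(-3) + Q)*48 = -26 + √(-3 - 7/3)*48 = -26 + √(-16/3)*48 = -26 + (4*I*√3/3)*48 = -26 + 64*I*√3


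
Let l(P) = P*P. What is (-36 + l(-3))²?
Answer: 729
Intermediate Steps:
l(P) = P²
(-36 + l(-3))² = (-36 + (-3)²)² = (-36 + 9)² = (-27)² = 729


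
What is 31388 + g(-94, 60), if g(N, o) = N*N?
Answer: 40224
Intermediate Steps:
g(N, o) = N**2
31388 + g(-94, 60) = 31388 + (-94)**2 = 31388 + 8836 = 40224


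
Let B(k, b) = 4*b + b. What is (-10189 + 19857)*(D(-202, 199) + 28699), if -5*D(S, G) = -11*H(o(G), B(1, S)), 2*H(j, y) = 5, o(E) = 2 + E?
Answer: 277515106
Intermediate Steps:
B(k, b) = 5*b
H(j, y) = 5/2 (H(j, y) = (1/2)*5 = 5/2)
D(S, G) = 11/2 (D(S, G) = -(-11)*5/(5*2) = -1/5*(-55/2) = 11/2)
(-10189 + 19857)*(D(-202, 199) + 28699) = (-10189 + 19857)*(11/2 + 28699) = 9668*(57409/2) = 277515106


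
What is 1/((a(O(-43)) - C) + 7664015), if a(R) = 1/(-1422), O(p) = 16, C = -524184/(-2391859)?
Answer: 3401223498/26067027159242963 ≈ 1.3048e-7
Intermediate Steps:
C = 524184/2391859 (C = -524184*(-1/2391859) = 524184/2391859 ≈ 0.21915)
a(R) = -1/1422
1/((a(O(-43)) - C) + 7664015) = 1/((-1/1422 - 1*524184/2391859) + 7664015) = 1/((-1/1422 - 524184/2391859) + 7664015) = 1/(-747781507/3401223498 + 7664015) = 1/(26067027159242963/3401223498) = 3401223498/26067027159242963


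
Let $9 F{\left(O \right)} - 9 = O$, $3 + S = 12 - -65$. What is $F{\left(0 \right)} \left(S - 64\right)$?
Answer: $10$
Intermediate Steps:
$S = 74$ ($S = -3 + \left(12 - -65\right) = -3 + \left(12 + 65\right) = -3 + 77 = 74$)
$F{\left(O \right)} = 1 + \frac{O}{9}$
$F{\left(0 \right)} \left(S - 64\right) = \left(1 + \frac{1}{9} \cdot 0\right) \left(74 - 64\right) = \left(1 + 0\right) 10 = 1 \cdot 10 = 10$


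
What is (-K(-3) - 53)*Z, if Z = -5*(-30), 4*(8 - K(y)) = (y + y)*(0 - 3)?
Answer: -8475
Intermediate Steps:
K(y) = 8 + 3*y/2 (K(y) = 8 - (y + y)*(0 - 3)/4 = 8 - 2*y*(-3)/4 = 8 - (-3)*y/2 = 8 + 3*y/2)
Z = 150
(-K(-3) - 53)*Z = (-(8 + (3/2)*(-3)) - 53)*150 = (-(8 - 9/2) - 53)*150 = (-1*7/2 - 53)*150 = (-7/2 - 53)*150 = -113/2*150 = -8475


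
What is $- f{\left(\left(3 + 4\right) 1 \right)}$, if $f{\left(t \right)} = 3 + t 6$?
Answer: $-45$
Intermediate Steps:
$f{\left(t \right)} = 3 + 6 t$
$- f{\left(\left(3 + 4\right) 1 \right)} = - (3 + 6 \left(3 + 4\right) 1) = - (3 + 6 \cdot 7 \cdot 1) = - (3 + 6 \cdot 7) = - (3 + 42) = \left(-1\right) 45 = -45$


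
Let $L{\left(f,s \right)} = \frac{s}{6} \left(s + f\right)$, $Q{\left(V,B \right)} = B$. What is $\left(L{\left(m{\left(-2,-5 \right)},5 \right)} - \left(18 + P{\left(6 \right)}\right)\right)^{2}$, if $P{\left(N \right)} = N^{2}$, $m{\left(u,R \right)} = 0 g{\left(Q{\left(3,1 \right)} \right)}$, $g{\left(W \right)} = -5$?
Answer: $\frac{89401}{36} \approx 2483.4$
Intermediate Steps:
$m{\left(u,R \right)} = 0$ ($m{\left(u,R \right)} = 0 \left(-5\right) = 0$)
$L{\left(f,s \right)} = \frac{s \left(f + s\right)}{6}$ ($L{\left(f,s \right)} = s \frac{1}{6} \left(f + s\right) = \frac{s}{6} \left(f + s\right) = \frac{s \left(f + s\right)}{6}$)
$\left(L{\left(m{\left(-2,-5 \right)},5 \right)} - \left(18 + P{\left(6 \right)}\right)\right)^{2} = \left(\frac{1}{6} \cdot 5 \left(0 + 5\right) - 54\right)^{2} = \left(\frac{1}{6} \cdot 5 \cdot 5 - 54\right)^{2} = \left(\frac{25}{6} - 54\right)^{2} = \left(- \frac{299}{6}\right)^{2} = \frac{89401}{36}$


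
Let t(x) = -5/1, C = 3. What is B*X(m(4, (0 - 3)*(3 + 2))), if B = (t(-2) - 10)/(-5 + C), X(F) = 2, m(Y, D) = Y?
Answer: 15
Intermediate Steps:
t(x) = -5 (t(x) = -5*1 = -5)
B = 15/2 (B = (-5 - 10)/(-5 + 3) = -15/(-2) = -15*(-½) = 15/2 ≈ 7.5000)
B*X(m(4, (0 - 3)*(3 + 2))) = (15/2)*2 = 15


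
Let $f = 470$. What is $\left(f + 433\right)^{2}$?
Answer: $815409$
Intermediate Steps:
$\left(f + 433\right)^{2} = \left(470 + 433\right)^{2} = 903^{2} = 815409$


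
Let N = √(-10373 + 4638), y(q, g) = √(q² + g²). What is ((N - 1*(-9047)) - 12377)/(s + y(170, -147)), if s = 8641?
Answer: -1598585/4145354 + 185*√50509/4145354 - I*√289669115/74616372 + 8641*I*√5735/74616372 ≈ -0.3756 + 0.0085418*I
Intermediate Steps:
y(q, g) = √(g² + q²)
N = I*√5735 (N = √(-5735) = I*√5735 ≈ 75.73*I)
((N - 1*(-9047)) - 12377)/(s + y(170, -147)) = ((I*√5735 - 1*(-9047)) - 12377)/(8641 + √((-147)² + 170²)) = ((I*√5735 + 9047) - 12377)/(8641 + √(21609 + 28900)) = ((9047 + I*√5735) - 12377)/(8641 + √50509) = (-3330 + I*√5735)/(8641 + √50509)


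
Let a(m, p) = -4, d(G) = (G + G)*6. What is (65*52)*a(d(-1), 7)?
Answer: -13520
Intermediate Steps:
d(G) = 12*G (d(G) = (2*G)*6 = 12*G)
(65*52)*a(d(-1), 7) = (65*52)*(-4) = 3380*(-4) = -13520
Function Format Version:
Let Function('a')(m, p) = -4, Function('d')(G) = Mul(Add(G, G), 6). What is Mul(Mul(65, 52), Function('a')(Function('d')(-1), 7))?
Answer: -13520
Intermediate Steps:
Function('d')(G) = Mul(12, G) (Function('d')(G) = Mul(Mul(2, G), 6) = Mul(12, G))
Mul(Mul(65, 52), Function('a')(Function('d')(-1), 7)) = Mul(Mul(65, 52), -4) = Mul(3380, -4) = -13520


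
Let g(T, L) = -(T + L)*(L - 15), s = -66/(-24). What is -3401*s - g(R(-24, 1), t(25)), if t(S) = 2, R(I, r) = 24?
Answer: -38763/4 ≈ -9690.8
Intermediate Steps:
s = 11/4 (s = -66*(-1/24) = 11/4 ≈ 2.7500)
g(T, L) = -(-15 + L)*(L + T) (g(T, L) = -(L + T)*(-15 + L) = -(-15 + L)*(L + T))
-3401*s - g(R(-24, 1), t(25)) = -3401*11/4 - (-1*2² + 15*2 + 15*24 - 1*2*24) = -37411/4 - (-1*4 + 30 + 360 - 48) = -37411/4 - (-4 + 30 + 360 - 48) = -37411/4 - 1*338 = -37411/4 - 338 = -38763/4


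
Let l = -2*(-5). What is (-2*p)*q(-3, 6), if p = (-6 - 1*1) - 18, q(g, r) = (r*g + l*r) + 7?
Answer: 2450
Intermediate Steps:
l = 10
q(g, r) = 7 + 10*r + g*r (q(g, r) = (r*g + 10*r) + 7 = (g*r + 10*r) + 7 = (10*r + g*r) + 7 = 7 + 10*r + g*r)
p = -25 (p = (-6 - 1) - 18 = -7 - 18 = -25)
(-2*p)*q(-3, 6) = (-2*(-25))*(7 + 10*6 - 3*6) = 50*(7 + 60 - 18) = 50*49 = 2450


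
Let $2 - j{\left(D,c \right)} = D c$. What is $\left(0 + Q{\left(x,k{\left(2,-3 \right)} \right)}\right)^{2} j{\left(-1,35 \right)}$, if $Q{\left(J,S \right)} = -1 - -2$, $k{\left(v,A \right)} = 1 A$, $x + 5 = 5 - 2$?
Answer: $37$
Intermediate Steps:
$x = -2$ ($x = -5 + \left(5 - 2\right) = -5 + 3 = -2$)
$k{\left(v,A \right)} = A$
$Q{\left(J,S \right)} = 1$ ($Q{\left(J,S \right)} = -1 + 2 = 1$)
$j{\left(D,c \right)} = 2 - D c$
$\left(0 + Q{\left(x,k{\left(2,-3 \right)} \right)}\right)^{2} j{\left(-1,35 \right)} = \left(0 + 1\right)^{2} \left(2 - \left(-1\right) 35\right) = 1^{2} \left(2 + 35\right) = 1 \cdot 37 = 37$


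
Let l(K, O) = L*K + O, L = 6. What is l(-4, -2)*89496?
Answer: -2326896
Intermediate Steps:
l(K, O) = O + 6*K (l(K, O) = 6*K + O = O + 6*K)
l(-4, -2)*89496 = (-2 + 6*(-4))*89496 = (-2 - 24)*89496 = -26*89496 = -2326896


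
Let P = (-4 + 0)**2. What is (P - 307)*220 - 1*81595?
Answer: -145615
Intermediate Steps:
P = 16 (P = (-4)**2 = 16)
(P - 307)*220 - 1*81595 = (16 - 307)*220 - 1*81595 = -291*220 - 81595 = -64020 - 81595 = -145615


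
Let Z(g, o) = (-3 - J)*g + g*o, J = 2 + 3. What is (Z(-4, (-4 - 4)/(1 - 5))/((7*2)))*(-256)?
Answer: -3072/7 ≈ -438.86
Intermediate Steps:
J = 5
Z(g, o) = -8*g + g*o (Z(g, o) = (-3 - 1*5)*g + g*o = (-3 - 5)*g + g*o = -8*g + g*o)
(Z(-4, (-4 - 4)/(1 - 5))/((7*2)))*(-256) = ((-4*(-8 + (-4 - 4)/(1 - 5)))/((7*2)))*(-256) = (-4*(-8 - 8/(-4))/14)*(-256) = (-4*(-8 - 8*(-¼))*(1/14))*(-256) = (-4*(-8 + 2)*(1/14))*(-256) = (-4*(-6)*(1/14))*(-256) = (24*(1/14))*(-256) = (12/7)*(-256) = -3072/7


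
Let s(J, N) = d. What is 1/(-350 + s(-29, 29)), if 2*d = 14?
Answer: -1/343 ≈ -0.0029155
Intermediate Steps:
d = 7 (d = (½)*14 = 7)
s(J, N) = 7
1/(-350 + s(-29, 29)) = 1/(-350 + 7) = 1/(-343) = -1/343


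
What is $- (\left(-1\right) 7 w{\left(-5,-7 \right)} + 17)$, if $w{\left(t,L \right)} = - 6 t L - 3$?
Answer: $-1508$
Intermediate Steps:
$w{\left(t,L \right)} = -3 - 6 L t$ ($w{\left(t,L \right)} = - 6 L t - 3 = -3 - 6 L t$)
$- (\left(-1\right) 7 w{\left(-5,-7 \right)} + 17) = - (\left(-1\right) 7 \left(-3 - \left(-42\right) \left(-5\right)\right) + 17) = - (- 7 \left(-3 - 210\right) + 17) = - (\left(-7\right) \left(-213\right) + 17) = - (1491 + 17) = \left(-1\right) 1508 = -1508$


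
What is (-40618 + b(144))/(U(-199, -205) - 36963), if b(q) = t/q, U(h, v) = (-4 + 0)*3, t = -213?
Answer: 389947/354960 ≈ 1.0986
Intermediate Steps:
U(h, v) = -12 (U(h, v) = -4*3 = -12)
b(q) = -213/q
(-40618 + b(144))/(U(-199, -205) - 36963) = (-40618 - 213/144)/(-12 - 36963) = (-40618 - 213*1/144)/(-36975) = (-40618 - 71/48)*(-1/36975) = -1949735/48*(-1/36975) = 389947/354960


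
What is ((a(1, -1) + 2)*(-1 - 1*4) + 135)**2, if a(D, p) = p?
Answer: 16900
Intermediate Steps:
((a(1, -1) + 2)*(-1 - 1*4) + 135)**2 = ((-1 + 2)*(-1 - 1*4) + 135)**2 = (1*(-1 - 4) + 135)**2 = (1*(-5) + 135)**2 = (-5 + 135)**2 = 130**2 = 16900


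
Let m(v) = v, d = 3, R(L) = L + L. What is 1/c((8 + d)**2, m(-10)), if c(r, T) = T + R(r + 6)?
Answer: 1/244 ≈ 0.0040984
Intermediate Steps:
R(L) = 2*L
c(r, T) = 12 + T + 2*r (c(r, T) = T + 2*(r + 6) = T + 2*(6 + r) = T + (12 + 2*r) = 12 + T + 2*r)
1/c((8 + d)**2, m(-10)) = 1/(12 - 10 + 2*(8 + 3)**2) = 1/(12 - 10 + 2*11**2) = 1/(12 - 10 + 2*121) = 1/(12 - 10 + 242) = 1/244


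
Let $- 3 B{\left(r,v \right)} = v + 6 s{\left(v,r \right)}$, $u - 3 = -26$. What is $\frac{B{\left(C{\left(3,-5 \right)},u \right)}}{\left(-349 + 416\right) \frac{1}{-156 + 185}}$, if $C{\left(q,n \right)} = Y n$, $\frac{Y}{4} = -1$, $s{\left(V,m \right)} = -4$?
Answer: $\frac{1363}{201} \approx 6.7811$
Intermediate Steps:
$u = -23$ ($u = 3 - 26 = -23$)
$Y = -4$ ($Y = 4 \left(-1\right) = -4$)
$C{\left(q,n \right)} = - 4 n$
$B{\left(r,v \right)} = 8 - \frac{v}{3}$ ($B{\left(r,v \right)} = - \frac{v + 6 \left(-4\right)}{3} = - \frac{v - 24}{3} = - \frac{-24 + v}{3} = 8 - \frac{v}{3}$)
$\frac{B{\left(C{\left(3,-5 \right)},u \right)}}{\left(-349 + 416\right) \frac{1}{-156 + 185}} = \frac{8 - - \frac{23}{3}}{\left(-349 + 416\right) \frac{1}{-156 + 185}} = \frac{8 + \frac{23}{3}}{67 \cdot \frac{1}{29}} = \frac{47}{3 \cdot 67 \cdot \frac{1}{29}} = \frac{47}{3 \cdot \frac{67}{29}} = \frac{47}{3} \cdot \frac{29}{67} = \frac{1363}{201}$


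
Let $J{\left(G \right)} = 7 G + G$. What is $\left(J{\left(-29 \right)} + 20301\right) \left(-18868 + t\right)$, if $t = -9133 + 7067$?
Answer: $-420124446$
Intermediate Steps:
$J{\left(G \right)} = 8 G$
$t = -2066$
$\left(J{\left(-29 \right)} + 20301\right) \left(-18868 + t\right) = \left(8 \left(-29\right) + 20301\right) \left(-18868 - 2066\right) = \left(-232 + 20301\right) \left(-20934\right) = 20069 \left(-20934\right) = -420124446$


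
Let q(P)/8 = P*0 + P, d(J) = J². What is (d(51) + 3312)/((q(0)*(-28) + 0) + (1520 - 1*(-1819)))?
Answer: 657/371 ≈ 1.7709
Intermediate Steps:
q(P) = 8*P (q(P) = 8*(P*0 + P) = 8*(0 + P) = 8*P)
(d(51) + 3312)/((q(0)*(-28) + 0) + (1520 - 1*(-1819))) = (51² + 3312)/(((8*0)*(-28) + 0) + (1520 - 1*(-1819))) = (2601 + 3312)/((0*(-28) + 0) + (1520 + 1819)) = 5913/((0 + 0) + 3339) = 5913/(0 + 3339) = 5913/3339 = 5913*(1/3339) = 657/371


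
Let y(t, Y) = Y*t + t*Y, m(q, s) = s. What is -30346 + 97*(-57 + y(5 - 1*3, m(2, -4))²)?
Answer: -11043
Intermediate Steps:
y(t, Y) = 2*Y*t (y(t, Y) = Y*t + Y*t = 2*Y*t)
-30346 + 97*(-57 + y(5 - 1*3, m(2, -4))²) = -30346 + 97*(-57 + (2*(-4)*(5 - 1*3))²) = -30346 + 97*(-57 + (2*(-4)*(5 - 3))²) = -30346 + 97*(-57 + (2*(-4)*2)²) = -30346 + 97*(-57 + (-16)²) = -30346 + 97*(-57 + 256) = -30346 + 97*199 = -30346 + 19303 = -11043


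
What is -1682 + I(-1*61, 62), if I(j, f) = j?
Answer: -1743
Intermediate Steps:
-1682 + I(-1*61, 62) = -1682 - 1*61 = -1682 - 61 = -1743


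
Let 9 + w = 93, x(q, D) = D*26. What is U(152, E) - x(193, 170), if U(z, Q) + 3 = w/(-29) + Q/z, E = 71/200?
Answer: -3901868341/881600 ≈ -4425.9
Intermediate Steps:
x(q, D) = 26*D
w = 84 (w = -9 + 93 = 84)
E = 71/200 (E = 71*(1/200) = 71/200 ≈ 0.35500)
U(z, Q) = -171/29 + Q/z (U(z, Q) = -3 + (84/(-29) + Q/z) = -3 + (84*(-1/29) + Q/z) = -3 + (-84/29 + Q/z) = -171/29 + Q/z)
U(152, E) - x(193, 170) = (-171/29 + (71/200)/152) - 26*170 = (-171/29 + (71/200)*(1/152)) - 1*4420 = (-171/29 + 71/30400) - 4420 = -5196341/881600 - 4420 = -3901868341/881600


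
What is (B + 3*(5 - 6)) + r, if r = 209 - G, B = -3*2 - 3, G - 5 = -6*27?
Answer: 354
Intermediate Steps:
G = -157 (G = 5 - 6*27 = 5 - 162 = -157)
B = -9 (B = -6 - 3 = -9)
r = 366 (r = 209 - 1*(-157) = 209 + 157 = 366)
(B + 3*(5 - 6)) + r = (-9 + 3*(5 - 6)) + 366 = (-9 + 3*(-1)) + 366 = (-9 - 3) + 366 = -12 + 366 = 354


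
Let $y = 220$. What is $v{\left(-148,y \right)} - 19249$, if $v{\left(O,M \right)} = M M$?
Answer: $29151$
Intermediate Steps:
$v{\left(O,M \right)} = M^{2}$
$v{\left(-148,y \right)} - 19249 = 220^{2} - 19249 = 48400 - 19249 = 29151$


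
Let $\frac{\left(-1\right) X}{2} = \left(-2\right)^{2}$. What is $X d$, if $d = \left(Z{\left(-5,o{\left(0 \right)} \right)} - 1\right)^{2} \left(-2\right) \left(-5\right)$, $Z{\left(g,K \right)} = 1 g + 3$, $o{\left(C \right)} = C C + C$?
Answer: $-720$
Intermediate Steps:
$o{\left(C \right)} = C + C^{2}$ ($o{\left(C \right)} = C^{2} + C = C + C^{2}$)
$Z{\left(g,K \right)} = 3 + g$ ($Z{\left(g,K \right)} = g + 3 = 3 + g$)
$d = 90$ ($d = \left(\left(3 - 5\right) - 1\right)^{2} \left(-2\right) \left(-5\right) = \left(-2 - 1\right)^{2} \left(-2\right) \left(-5\right) = \left(-3\right)^{2} \left(-2\right) \left(-5\right) = 9 \left(-2\right) \left(-5\right) = \left(-18\right) \left(-5\right) = 90$)
$X = -8$ ($X = - 2 \left(-2\right)^{2} = \left(-2\right) 4 = -8$)
$X d = \left(-8\right) 90 = -720$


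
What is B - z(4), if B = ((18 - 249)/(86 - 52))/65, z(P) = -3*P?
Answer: 26289/2210 ≈ 11.895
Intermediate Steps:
B = -231/2210 (B = -231/34*(1/65) = -231*1/34*(1/65) = -231/34*1/65 = -231/2210 ≈ -0.10452)
B - z(4) = -231/2210 - (-3)*4 = -231/2210 - 1*(-12) = -231/2210 + 12 = 26289/2210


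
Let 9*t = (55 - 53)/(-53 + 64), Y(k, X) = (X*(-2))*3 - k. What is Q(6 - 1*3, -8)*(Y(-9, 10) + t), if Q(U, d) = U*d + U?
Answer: 35329/33 ≈ 1070.6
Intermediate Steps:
Q(U, d) = U + U*d
Y(k, X) = -k - 6*X (Y(k, X) = -2*X*3 - k = -6*X - k = -k - 6*X)
t = 2/99 (t = ((55 - 53)/(-53 + 64))/9 = (2/11)/9 = (2*(1/11))/9 = (1/9)*(2/11) = 2/99 ≈ 0.020202)
Q(6 - 1*3, -8)*(Y(-9, 10) + t) = ((6 - 1*3)*(1 - 8))*((-1*(-9) - 6*10) + 2/99) = ((6 - 3)*(-7))*((9 - 60) + 2/99) = (3*(-7))*(-51 + 2/99) = -21*(-5047/99) = 35329/33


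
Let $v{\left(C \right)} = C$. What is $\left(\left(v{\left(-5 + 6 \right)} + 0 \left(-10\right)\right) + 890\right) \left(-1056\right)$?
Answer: $-940896$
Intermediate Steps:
$\left(\left(v{\left(-5 + 6 \right)} + 0 \left(-10\right)\right) + 890\right) \left(-1056\right) = \left(\left(\left(-5 + 6\right) + 0 \left(-10\right)\right) + 890\right) \left(-1056\right) = \left(\left(1 + 0\right) + 890\right) \left(-1056\right) = \left(1 + 890\right) \left(-1056\right) = 891 \left(-1056\right) = -940896$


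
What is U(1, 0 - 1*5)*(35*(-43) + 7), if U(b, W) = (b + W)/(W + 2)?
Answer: -5992/3 ≈ -1997.3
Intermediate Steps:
U(b, W) = (W + b)/(2 + W)
U(1, 0 - 1*5)*(35*(-43) + 7) = (((0 - 1*5) + 1)/(2 + (0 - 1*5)))*(35*(-43) + 7) = (((0 - 5) + 1)/(2 + (0 - 5)))*(-1505 + 7) = ((-5 + 1)/(2 - 5))*(-1498) = (-4/(-3))*(-1498) = -⅓*(-4)*(-1498) = (4/3)*(-1498) = -5992/3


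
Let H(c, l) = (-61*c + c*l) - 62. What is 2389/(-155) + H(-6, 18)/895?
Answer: -84311/5549 ≈ -15.194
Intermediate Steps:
H(c, l) = -62 - 61*c + c*l
2389/(-155) + H(-6, 18)/895 = 2389/(-155) + (-62 - 61*(-6) - 6*18)/895 = 2389*(-1/155) + (-62 + 366 - 108)*(1/895) = -2389/155 + 196*(1/895) = -2389/155 + 196/895 = -84311/5549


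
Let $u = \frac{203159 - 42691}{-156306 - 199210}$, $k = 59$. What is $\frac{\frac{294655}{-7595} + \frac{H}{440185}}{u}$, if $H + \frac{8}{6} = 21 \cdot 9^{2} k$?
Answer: $\frac{31686918603166}{370836934545} \approx 85.447$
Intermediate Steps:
$u = - \frac{5731}{12697}$ ($u = \frac{160468}{-355516} = 160468 \left(- \frac{1}{355516}\right) = - \frac{5731}{12697} \approx -0.45137$)
$H = \frac{301073}{3}$ ($H = - \frac{4}{3} + 21 \cdot 9^{2} \cdot 59 = - \frac{4}{3} + 21 \cdot 81 \cdot 59 = - \frac{4}{3} + 1701 \cdot 59 = - \frac{4}{3} + 100359 = \frac{301073}{3} \approx 1.0036 \cdot 10^{5}$)
$\frac{\frac{294655}{-7595} + \frac{H}{440185}}{u} = \frac{\frac{294655}{-7595} + \frac{301073}{3 \cdot 440185}}{- \frac{5731}{12697}} = \left(294655 \left(- \frac{1}{7595}\right) + \frac{301073}{3} \cdot \frac{1}{440185}\right) \left(- \frac{12697}{5731}\right) = \left(- \frac{1901}{49} + \frac{301073}{1320555}\right) \left(- \frac{12697}{5731}\right) = \left(- \frac{2495622478}{64707195}\right) \left(- \frac{12697}{5731}\right) = \frac{31686918603166}{370836934545}$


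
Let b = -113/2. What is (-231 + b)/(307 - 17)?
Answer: -115/116 ≈ -0.99138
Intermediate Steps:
b = -113/2 (b = -113*1/2 = -113/2 ≈ -56.500)
(-231 + b)/(307 - 17) = (-231 - 113/2)/(307 - 17) = -575/2/290 = -575/2*1/290 = -115/116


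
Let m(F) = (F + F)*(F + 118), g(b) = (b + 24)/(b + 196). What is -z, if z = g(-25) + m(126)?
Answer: -10514447/171 ≈ -61488.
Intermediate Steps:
g(b) = (24 + b)/(196 + b)
m(F) = 2*F*(118 + F) (m(F) = (2*F)*(118 + F) = 2*F*(118 + F))
z = 10514447/171 (z = (24 - 25)/(196 - 25) + 2*126*(118 + 126) = -1/171 + 2*126*244 = (1/171)*(-1) + 61488 = -1/171 + 61488 = 10514447/171 ≈ 61488.)
-z = -1*10514447/171 = -10514447/171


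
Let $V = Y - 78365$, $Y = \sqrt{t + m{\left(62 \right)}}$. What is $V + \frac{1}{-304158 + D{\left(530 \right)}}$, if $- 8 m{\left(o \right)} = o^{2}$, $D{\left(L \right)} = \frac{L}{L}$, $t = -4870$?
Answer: $- \frac{23835263306}{304157} + \frac{3 i \sqrt{2378}}{2} \approx -78365.0 + 73.147 i$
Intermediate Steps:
$D{\left(L \right)} = 1$
$m{\left(o \right)} = - \frac{o^{2}}{8}$
$Y = \frac{3 i \sqrt{2378}}{2}$ ($Y = \sqrt{-4870 - \frac{62^{2}}{8}} = \sqrt{-4870 - \frac{961}{2}} = \sqrt{- \frac{10701}{2}} = \frac{3 i \sqrt{2378}}{2} \approx 73.147 i$)
$V = -78365 + \frac{3 i \sqrt{2378}}{2}$ ($V = \frac{3 i \sqrt{2378}}{2} - 78365 = -78365 + \frac{3 i \sqrt{2378}}{2} \approx -78365.0 + 73.147 i$)
$V + \frac{1}{-304158 + D{\left(530 \right)}} = \left(-78365 + \frac{3 i \sqrt{2378}}{2}\right) + \frac{1}{-304158 + 1} = \left(-78365 + \frac{3 i \sqrt{2378}}{2}\right) + \frac{1}{-304157} = \left(-78365 + \frac{3 i \sqrt{2378}}{2}\right) - \frac{1}{304157} = - \frac{23835263306}{304157} + \frac{3 i \sqrt{2378}}{2}$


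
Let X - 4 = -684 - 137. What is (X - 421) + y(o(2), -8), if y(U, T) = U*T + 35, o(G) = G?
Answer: -1219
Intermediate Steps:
y(U, T) = 35 + T*U (y(U, T) = T*U + 35 = 35 + T*U)
X = -817 (X = 4 + (-684 - 137) = 4 - 821 = -817)
(X - 421) + y(o(2), -8) = (-817 - 421) + (35 - 8*2) = -1238 + (35 - 16) = -1238 + 19 = -1219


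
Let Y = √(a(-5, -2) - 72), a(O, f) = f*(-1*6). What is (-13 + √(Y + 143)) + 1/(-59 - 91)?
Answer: -1951/150 + √(143 + 2*I*√15) ≈ -1.044 + 0.32376*I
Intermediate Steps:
a(O, f) = -6*f (a(O, f) = f*(-6) = -6*f)
Y = 2*I*√15 (Y = √(-6*(-2) - 72) = √(12 - 72) = √(-60) = 2*I*√15 ≈ 7.746*I)
(-13 + √(Y + 143)) + 1/(-59 - 91) = (-13 + √(2*I*√15 + 143)) + 1/(-59 - 91) = (-13 + √(143 + 2*I*√15)) + 1/(-150) = (-13 + √(143 + 2*I*√15)) - 1/150 = -1951/150 + √(143 + 2*I*√15)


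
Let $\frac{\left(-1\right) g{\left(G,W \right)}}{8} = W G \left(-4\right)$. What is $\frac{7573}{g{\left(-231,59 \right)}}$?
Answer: $- \frac{7573}{436128} \approx -0.017364$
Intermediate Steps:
$g{\left(G,W \right)} = 32 G W$ ($g{\left(G,W \right)} = - 8 W G \left(-4\right) = - 8 G W \left(-4\right) = - 8 \left(- 4 G W\right) = 32 G W$)
$\frac{7573}{g{\left(-231,59 \right)}} = \frac{7573}{32 \left(-231\right) 59} = \frac{7573}{-436128} = 7573 \left(- \frac{1}{436128}\right) = - \frac{7573}{436128}$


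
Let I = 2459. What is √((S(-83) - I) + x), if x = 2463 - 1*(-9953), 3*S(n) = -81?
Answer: √9930 ≈ 99.649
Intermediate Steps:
S(n) = -27 (S(n) = (⅓)*(-81) = -27)
x = 12416 (x = 2463 + 9953 = 12416)
√((S(-83) - I) + x) = √((-27 - 1*2459) + 12416) = √((-27 - 2459) + 12416) = √(-2486 + 12416) = √9930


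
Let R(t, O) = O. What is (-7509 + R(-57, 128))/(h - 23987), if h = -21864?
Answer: 7381/45851 ≈ 0.16098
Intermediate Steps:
(-7509 + R(-57, 128))/(h - 23987) = (-7509 + 128)/(-21864 - 23987) = -7381/(-45851) = -7381*(-1/45851) = 7381/45851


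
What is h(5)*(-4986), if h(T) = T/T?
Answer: -4986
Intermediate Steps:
h(T) = 1
h(5)*(-4986) = 1*(-4986) = -4986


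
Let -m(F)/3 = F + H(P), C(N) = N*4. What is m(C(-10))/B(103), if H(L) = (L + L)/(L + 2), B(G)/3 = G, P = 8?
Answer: 192/515 ≈ 0.37282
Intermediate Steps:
B(G) = 3*G
C(N) = 4*N
H(L) = 2*L/(2 + L) (H(L) = (2*L)/(2 + L) = 2*L/(2 + L))
m(F) = -24/5 - 3*F (m(F) = -3*(F + 2*8/(2 + 8)) = -3*(F + 2*8/10) = -3*(F + 2*8*(⅒)) = -3*(F + 8/5) = -3*(8/5 + F) = -24/5 - 3*F)
m(C(-10))/B(103) = (-24/5 - 12*(-10))/((3*103)) = (-24/5 - 3*(-40))/309 = (-24/5 + 120)*(1/309) = (576/5)*(1/309) = 192/515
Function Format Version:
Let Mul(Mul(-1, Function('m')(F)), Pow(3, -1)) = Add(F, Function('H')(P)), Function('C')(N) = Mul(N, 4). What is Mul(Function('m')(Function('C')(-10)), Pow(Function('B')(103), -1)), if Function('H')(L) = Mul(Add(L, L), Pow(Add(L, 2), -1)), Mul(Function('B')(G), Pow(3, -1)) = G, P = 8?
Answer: Rational(192, 515) ≈ 0.37282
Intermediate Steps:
Function('B')(G) = Mul(3, G)
Function('C')(N) = Mul(4, N)
Function('H')(L) = Mul(2, L, Pow(Add(2, L), -1)) (Function('H')(L) = Mul(Mul(2, L), Pow(Add(2, L), -1)) = Mul(2, L, Pow(Add(2, L), -1)))
Function('m')(F) = Add(Rational(-24, 5), Mul(-3, F)) (Function('m')(F) = Mul(-3, Add(F, Mul(2, 8, Pow(Add(2, 8), -1)))) = Mul(-3, Add(F, Mul(2, 8, Pow(10, -1)))) = Mul(-3, Add(F, Mul(2, 8, Rational(1, 10)))) = Mul(-3, Add(F, Rational(8, 5))) = Mul(-3, Add(Rational(8, 5), F)) = Add(Rational(-24, 5), Mul(-3, F)))
Mul(Function('m')(Function('C')(-10)), Pow(Function('B')(103), -1)) = Mul(Add(Rational(-24, 5), Mul(-3, Mul(4, -10))), Pow(Mul(3, 103), -1)) = Mul(Add(Rational(-24, 5), Mul(-3, -40)), Pow(309, -1)) = Mul(Add(Rational(-24, 5), 120), Rational(1, 309)) = Mul(Rational(576, 5), Rational(1, 309)) = Rational(192, 515)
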